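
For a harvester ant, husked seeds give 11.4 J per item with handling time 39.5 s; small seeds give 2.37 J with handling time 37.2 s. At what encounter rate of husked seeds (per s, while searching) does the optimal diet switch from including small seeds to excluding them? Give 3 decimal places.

At the threshold, the rate on husked seeds alone equals the profitability of small seeds: λ·11.4/(1 + λ·39.5) = 2.37/37.2 = 0.06371.
Rearranging, λ(11.4 − 0.06371×39.5) = 0.06371, so λ = 0.06371/8.883 = 0.007172 per s.

0.007 per s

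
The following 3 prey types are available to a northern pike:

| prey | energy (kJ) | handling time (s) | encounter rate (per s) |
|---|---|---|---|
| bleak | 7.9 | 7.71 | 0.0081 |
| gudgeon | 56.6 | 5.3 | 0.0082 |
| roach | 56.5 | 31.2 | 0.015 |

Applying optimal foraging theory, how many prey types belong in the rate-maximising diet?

3

Rank by E/h (kJ/s): gudgeon 10.7, roach 1.81, bleak 1.02. Include each in turn until the next type's E/h falls below the running intake rate.
Rate on top 1: 0.4448. roach: 1.81 > 0.4448 → include.
Rate on top 2: 0.8678. bleak: 1.02 > 0.8678 → include.
Optimal diet: gudgeon, roach, bleak — 3 of 3 types.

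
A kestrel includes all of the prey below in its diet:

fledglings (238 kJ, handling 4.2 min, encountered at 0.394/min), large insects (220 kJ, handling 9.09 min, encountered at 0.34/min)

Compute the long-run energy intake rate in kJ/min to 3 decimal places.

29.340 kJ/min

Energy encountered per unit search time: 0.394×238 + 0.34×220 = 168.6 kJ/min.
Handling time per unit search time: 0.394×4.2 + 0.34×9.09 = 4.745.
Rate = 168.6/(1 + 4.745) = 29.34 kJ/min.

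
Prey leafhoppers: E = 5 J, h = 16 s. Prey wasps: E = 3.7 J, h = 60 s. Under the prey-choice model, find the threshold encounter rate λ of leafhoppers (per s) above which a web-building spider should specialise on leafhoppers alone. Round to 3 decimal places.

0.015 per s

The zero-one rule: include wasps iff E₂/h₂ > λE₁/(1+λh₁). Equality gives the switch point.
λE₁h₂ = E₂ + λE₂h₁ ⇒ λ = E₂/(E₁h₂ − E₂h₁) = 3.7/(300 − 59.2) = 0.01537 per s.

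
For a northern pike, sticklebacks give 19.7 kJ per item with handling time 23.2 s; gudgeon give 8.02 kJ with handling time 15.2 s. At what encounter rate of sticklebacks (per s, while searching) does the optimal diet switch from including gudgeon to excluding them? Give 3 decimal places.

At the threshold, the rate on sticklebacks alone equals the profitability of gudgeon: λ·19.7/(1 + λ·23.2) = 8.02/15.2 = 0.5276.
Rearranging, λ(19.7 − 0.5276×23.2) = 0.5276, so λ = 0.5276/7.459 = 0.07074 per s.

0.071 per s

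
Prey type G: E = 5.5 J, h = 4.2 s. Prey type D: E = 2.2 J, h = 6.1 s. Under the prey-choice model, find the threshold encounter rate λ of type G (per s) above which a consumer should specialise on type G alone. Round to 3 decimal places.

0.090 per s

Drop type D once their profitability E₂/h₂ falls below the rate achievable on type G alone: E₂/h₂ = λE₁/(1 + λh₁).
Solve for λ: λE₁h₂ = E₂(1 + λh₁) → λ(E₁h₂ − E₂h₁) = E₂ → λ = E₂/(E₁h₂ − E₂h₁).
λ = 2.2/(5.5×6.1 − 2.2×4.2) = 2.2/24.31 = 0.0905 per s.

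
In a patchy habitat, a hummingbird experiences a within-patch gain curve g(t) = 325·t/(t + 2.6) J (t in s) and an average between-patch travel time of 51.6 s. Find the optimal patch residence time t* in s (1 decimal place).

Maximise g(t)/(T+t): set derivative to zero → g'(t)(T+t) = g(t).
g'(t) = 325·2.6/(t + 2.6)². Setting 325·2.6/(t+2.6)² = 325t/[(t+2.6)(51.6+t)] gives 2.6(51.6+t) = t(t+2.6), so t² = 2.6×51.6 = 134.2.
t* = √134.2 = 11.58 s.

11.6 s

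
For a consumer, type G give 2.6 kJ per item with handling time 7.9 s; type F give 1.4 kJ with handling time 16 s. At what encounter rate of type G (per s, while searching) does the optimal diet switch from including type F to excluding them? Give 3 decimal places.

0.046 per s

The zero-one rule: include type F iff E₂/h₂ > λE₁/(1+λh₁). Equality gives the switch point.
λE₁h₂ = E₂ + λE₂h₁ ⇒ λ = E₂/(E₁h₂ − E₂h₁) = 1.4/(41.6 − 11.06) = 0.04584 per s.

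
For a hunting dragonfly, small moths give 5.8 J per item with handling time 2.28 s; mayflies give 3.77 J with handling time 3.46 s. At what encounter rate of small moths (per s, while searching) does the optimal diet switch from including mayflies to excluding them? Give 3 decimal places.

0.329 per s

At the threshold, the rate on small moths alone equals the profitability of mayflies: λ·5.8/(1 + λ·2.28) = 3.77/3.46 = 1.09.
Rearranging, λ(5.8 − 1.09×2.28) = 1.09, so λ = 1.09/3.316 = 0.3286 per s.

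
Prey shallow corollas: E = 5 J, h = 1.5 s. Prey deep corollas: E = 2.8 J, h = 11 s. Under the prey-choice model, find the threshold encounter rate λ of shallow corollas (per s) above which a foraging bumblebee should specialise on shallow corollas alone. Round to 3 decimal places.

Drop deep corollas once their profitability E₂/h₂ falls below the rate achievable on shallow corollas alone: E₂/h₂ = λE₁/(1 + λh₁).
Solve for λ: λE₁h₂ = E₂(1 + λh₁) → λ(E₁h₂ − E₂h₁) = E₂ → λ = E₂/(E₁h₂ − E₂h₁).
λ = 2.8/(5×11 − 2.8×1.5) = 2.8/50.8 = 0.05512 per s.

0.055 per s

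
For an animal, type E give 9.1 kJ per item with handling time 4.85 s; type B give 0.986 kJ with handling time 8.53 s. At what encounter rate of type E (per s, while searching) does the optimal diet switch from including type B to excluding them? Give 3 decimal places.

The zero-one rule: include type B iff E₂/h₂ > λE₁/(1+λh₁). Equality gives the switch point.
λE₁h₂ = E₂ + λE₂h₁ ⇒ λ = E₂/(E₁h₂ − E₂h₁) = 0.986/(77.62 − 4.782) = 0.01354 per s.

0.014 per s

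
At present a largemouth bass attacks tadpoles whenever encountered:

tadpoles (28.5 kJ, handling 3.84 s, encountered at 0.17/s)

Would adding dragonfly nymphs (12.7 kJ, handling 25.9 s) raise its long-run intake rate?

No

Current rate: (0.17×28.5)/(1 + 0.17×3.84) = 2.931 kJ/s.
Profitability of dragonfly nymphs: 12.7/25.9 = 0.4903 kJ/s.
Since 0.4903 < R, time spent handling dragonfly nymphs is better spent searching.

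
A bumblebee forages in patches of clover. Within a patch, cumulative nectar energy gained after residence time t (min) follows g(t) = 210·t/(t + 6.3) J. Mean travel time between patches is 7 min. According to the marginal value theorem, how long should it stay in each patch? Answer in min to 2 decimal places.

By the marginal value theorem, leave when the instantaneous gain rate g'(t) equals the habitat-wide average g(t)/(T + t).
g'(t) = 210·6.3/(t + 6.3)². Setting 210·6.3/(t+6.3)² = 210t/[(t+6.3)(7+t)] gives 6.3(7+t) = t(t+6.3), so t² = 6.3×7 = 44.1.
t* = √44.1 = 6.641 min.

6.64 min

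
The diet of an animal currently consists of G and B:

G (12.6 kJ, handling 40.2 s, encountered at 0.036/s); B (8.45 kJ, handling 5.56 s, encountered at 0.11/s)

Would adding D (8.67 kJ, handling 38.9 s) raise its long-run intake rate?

No

Current rate: (0.036×12.6 + 0.11×8.45)/(1 + 0.036×40.2 + 0.11×5.56) = 0.4522 kJ/s.
D: E/h = 8.67/38.9 = 0.2229 kJ/s.
0.2229 < 0.4522, so adding D would lower the average — exclude it.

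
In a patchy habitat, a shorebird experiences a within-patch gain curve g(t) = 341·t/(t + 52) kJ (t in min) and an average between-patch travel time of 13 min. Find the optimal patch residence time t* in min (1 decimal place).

26.0 min

Optimal t* satisfies g'(t*) = g(t*)/(T + t*).
g'(t) = 341·52/(t + 52)². Setting 341·52/(t+52)² = 341t/[(t+52)(13+t)] gives 52(13+t) = t(t+52), so t² = 52×13 = 676.
t* = √676 = 26 min.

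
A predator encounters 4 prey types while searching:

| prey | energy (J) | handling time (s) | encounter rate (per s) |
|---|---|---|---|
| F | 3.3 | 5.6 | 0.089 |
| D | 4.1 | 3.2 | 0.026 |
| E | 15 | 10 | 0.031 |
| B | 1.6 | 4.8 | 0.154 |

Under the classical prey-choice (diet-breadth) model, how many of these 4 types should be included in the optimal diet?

Profitabilities (E/h, J/s): E 1.5, D 1.28, F 0.589, B 0.333. Add prey in this order while the next type's profitability exceeds the intake rate on those already taken.
Rate on top 1: 0.355. D: 1.28 > 0.355 → include.
Rate on top 2: 0.4103. F: 0.589 > 0.4103 → include.
Rate on top 3: 0.4574. B: 0.333 < 0.4574 → exclude; stop.
Optimal diet: E, D, F — 3 of 4 types.

3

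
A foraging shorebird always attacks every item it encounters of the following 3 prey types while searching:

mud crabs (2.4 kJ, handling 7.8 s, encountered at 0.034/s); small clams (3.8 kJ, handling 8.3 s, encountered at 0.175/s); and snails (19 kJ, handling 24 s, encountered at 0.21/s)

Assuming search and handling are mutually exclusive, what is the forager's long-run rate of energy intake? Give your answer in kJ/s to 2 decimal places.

R = Σλ_iE_i / (1 + Σλ_ih_i)
Numerator: 0.034×2.4 + 0.175×3.8 + 0.21×19 = 4.737
Denominator: 1 + 0.034×7.8 + 0.175×8.3 + 0.21×24 = 7.758
R = 4.737/7.758 = 0.6106 kJ/s

0.61 kJ/s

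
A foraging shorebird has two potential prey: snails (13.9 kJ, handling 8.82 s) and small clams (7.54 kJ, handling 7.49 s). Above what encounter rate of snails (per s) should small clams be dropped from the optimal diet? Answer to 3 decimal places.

At the threshold, the rate on snails alone equals the profitability of small clams: λ·13.9/(1 + λ·8.82) = 7.54/7.49 = 1.007.
Rearranging, λ(13.9 − 1.007×8.82) = 1.007, so λ = 1.007/5.021 = 0.2005 per s.

0.200 per s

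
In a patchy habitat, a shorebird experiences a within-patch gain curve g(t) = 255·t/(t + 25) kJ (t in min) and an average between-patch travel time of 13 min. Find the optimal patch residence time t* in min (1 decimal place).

18.0 min

Optimal t* satisfies g'(t*) = g(t*)/(T + t*).
g'(t) = 255·25/(t + 25)². Setting 255·25/(t+25)² = 255t/[(t+25)(13+t)] gives 25(13+t) = t(t+25), so t² = 25×13 = 325.
t* = √325 = 18.03 min.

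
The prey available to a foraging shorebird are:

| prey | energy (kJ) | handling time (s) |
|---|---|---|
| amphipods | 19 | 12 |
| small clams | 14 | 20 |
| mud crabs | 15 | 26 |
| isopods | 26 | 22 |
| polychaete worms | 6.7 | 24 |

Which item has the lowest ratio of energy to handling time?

polychaete worms

In descending order of E/h:
amphipods: 19/12 = 1.58 kJ/s
isopods: 26/22 = 1.18 kJ/s
small clams: 14/20 = 0.7 kJ/s
mud crabs: 15/26 = 0.577 kJ/s
polychaete worms: 6.7/24 = 0.279 kJ/s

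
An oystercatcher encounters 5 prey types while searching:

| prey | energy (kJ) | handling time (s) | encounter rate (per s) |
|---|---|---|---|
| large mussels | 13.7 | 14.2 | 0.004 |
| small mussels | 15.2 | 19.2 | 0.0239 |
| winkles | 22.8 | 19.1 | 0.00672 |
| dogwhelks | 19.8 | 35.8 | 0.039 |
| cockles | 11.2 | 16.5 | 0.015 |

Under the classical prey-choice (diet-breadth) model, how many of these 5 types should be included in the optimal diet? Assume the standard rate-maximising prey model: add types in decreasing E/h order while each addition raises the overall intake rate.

E/h in descending order: winkles 1.19, large mussels 0.965, small mussels 0.792, cockles 0.679, dogwhelks 0.553 kJ/s. The optimal diet is the largest prefix of this list for which every included type satisfies E_i/h_i > R on the types above it.
Rate on top 1: 0.1358. large mussels: 0.965 > 0.1358 → include.
Rate on top 2: 0.1755. small mussels: 0.792 > 0.1755 → include.
Rate on top 3: 0.3475. cockles: 0.679 > 0.3475 → include.
Rate on top 4: 0.3908. dogwhelks: 0.553 > 0.3908 → include.
Optimal diet: winkles, large mussels, small mussels, cockles, dogwhelks — 5 of 5 types.

5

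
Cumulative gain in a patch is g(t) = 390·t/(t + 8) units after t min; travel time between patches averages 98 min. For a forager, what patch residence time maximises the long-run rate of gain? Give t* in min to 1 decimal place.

28.0 min

By the marginal value theorem, leave when the instantaneous gain rate g'(t) equals the habitat-wide average g(t)/(T + t).
g'(t) = 390·8/(t + 8)². Setting 390·8/(t+8)² = 390t/[(t+8)(98+t)] gives 8(98+t) = t(t+8), so t² = 8×98 = 784.
t* = √784 = 28 min.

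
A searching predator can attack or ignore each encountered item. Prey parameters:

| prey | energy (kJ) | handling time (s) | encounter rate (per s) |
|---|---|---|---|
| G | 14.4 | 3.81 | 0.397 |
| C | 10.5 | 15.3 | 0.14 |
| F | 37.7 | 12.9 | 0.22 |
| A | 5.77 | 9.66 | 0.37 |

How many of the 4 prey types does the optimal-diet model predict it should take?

2

E/h in descending order: G 3.78, F 2.92, C 0.686, A 0.597 kJ/s. The optimal diet is the largest prefix of this list for which every included type satisfies E_i/h_i > R on the types above it.
Rate on top 1: 2.275. F: 2.92 > 2.275 → include.
Rate on top 2: 2.619. C: 0.686 < 2.619 → exclude; stop.
Optimal diet: G, F — 2 of 4 types.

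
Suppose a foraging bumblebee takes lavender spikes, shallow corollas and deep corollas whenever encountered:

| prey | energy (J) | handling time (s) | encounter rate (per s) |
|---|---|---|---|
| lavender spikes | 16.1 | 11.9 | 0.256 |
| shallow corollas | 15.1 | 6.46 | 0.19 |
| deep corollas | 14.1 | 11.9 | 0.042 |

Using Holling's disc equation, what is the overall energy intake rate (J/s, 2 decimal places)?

R = (0.256×16.1 + 0.19×15.1 + 0.042×14.1) / (1 + 0.256×11.9 + 0.19×6.46 + 0.042×11.9) = 7.583/5.774 = 1.313 J/s.

1.31 J/s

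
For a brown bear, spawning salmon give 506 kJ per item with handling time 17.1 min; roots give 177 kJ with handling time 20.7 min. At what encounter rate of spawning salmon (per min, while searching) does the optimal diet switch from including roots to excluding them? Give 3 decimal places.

0.024 per min

Drop roots once their profitability E₂/h₂ falls below the rate achievable on spawning salmon alone: E₂/h₂ = λE₁/(1 + λh₁).
Solve for λ: λE₁h₂ = E₂(1 + λh₁) → λ(E₁h₂ − E₂h₁) = E₂ → λ = E₂/(E₁h₂ − E₂h₁).
λ = 177/(506×20.7 − 177×17.1) = 177/7447 = 0.02377 per min.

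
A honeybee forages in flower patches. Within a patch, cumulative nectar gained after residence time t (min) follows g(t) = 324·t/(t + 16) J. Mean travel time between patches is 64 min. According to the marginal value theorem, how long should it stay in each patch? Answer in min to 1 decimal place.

32.0 min

Maximise g(t)/(T+t): set derivative to zero → g'(t)(T+t) = g(t).
g'(t) = 324·16/(t + 16)². Setting 324·16/(t+16)² = 324t/[(t+16)(64+t)] gives 16(64+t) = t(t+16), so t² = 16×64 = 1024.
t* = √1024 = 32 min.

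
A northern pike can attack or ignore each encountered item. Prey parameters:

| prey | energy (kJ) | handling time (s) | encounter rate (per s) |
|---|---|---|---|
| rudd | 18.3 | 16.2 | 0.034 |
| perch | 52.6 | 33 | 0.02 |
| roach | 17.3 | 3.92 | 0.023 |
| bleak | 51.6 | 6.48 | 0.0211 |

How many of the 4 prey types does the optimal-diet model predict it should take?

3

Profitabilities (E/h, kJ/s): bleak 7.96, roach 4.41, perch 1.59, rudd 1.13. Add prey in this order while the next type's profitability exceeds the intake rate on those already taken.
Rate on top 1: 0.9578. roach: 4.41 > 0.9578 → include.
Rate on top 2: 1.212. perch: 1.59 > 1.212 → include.
Rate on top 3: 1.345. rudd: 1.13 < 1.345 → exclude; stop.
Optimal diet: bleak, roach, perch — 3 of 4 types.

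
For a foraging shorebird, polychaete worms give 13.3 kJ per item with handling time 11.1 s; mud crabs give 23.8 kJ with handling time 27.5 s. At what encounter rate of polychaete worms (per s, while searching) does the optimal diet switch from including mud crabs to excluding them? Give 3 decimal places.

At the threshold, the rate on polychaete worms alone equals the profitability of mud crabs: λ·13.3/(1 + λ·11.1) = 23.8/27.5 = 0.8655.
Rearranging, λ(13.3 − 0.8655×11.1) = 0.8655, so λ = 0.8655/3.693 = 0.2343 per s.

0.234 per s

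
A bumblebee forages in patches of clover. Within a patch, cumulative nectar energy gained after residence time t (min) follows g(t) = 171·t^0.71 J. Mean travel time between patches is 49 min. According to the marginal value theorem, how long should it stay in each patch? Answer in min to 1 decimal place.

120.0 min

Optimal t* satisfies g'(t*) = g(t*)/(T + t*).
g'(t) = 0.71·171·t^-0.29. Setting 0.71·171·t^-0.29 = 171·t^0.71/(49+t) gives 0.71(49+t) = t, so 0.29·t = 0.71×49.
t* = 0.71×49/0.29 = 120 min.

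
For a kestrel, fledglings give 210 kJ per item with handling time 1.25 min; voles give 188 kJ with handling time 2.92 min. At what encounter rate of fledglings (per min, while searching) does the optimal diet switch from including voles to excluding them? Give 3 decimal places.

The zero-one rule: include voles iff E₂/h₂ > λE₁/(1+λh₁). Equality gives the switch point.
λE₁h₂ = E₂ + λE₂h₁ ⇒ λ = E₂/(E₁h₂ − E₂h₁) = 188/(613.2 − 235) = 0.4971 per min.

0.497 per min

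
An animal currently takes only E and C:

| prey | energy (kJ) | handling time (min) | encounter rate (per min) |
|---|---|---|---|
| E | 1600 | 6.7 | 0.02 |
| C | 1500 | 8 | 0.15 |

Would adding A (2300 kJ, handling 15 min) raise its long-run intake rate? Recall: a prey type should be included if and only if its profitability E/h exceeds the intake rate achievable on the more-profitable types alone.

Yes

Intake rate on the current diet: R = (0.02×1600 + 0.15×1500) / (1 + 0.02×6.7 + 0.15×8) = 257/2.334 = 110.1 kJ/min.
A: E/h = 2300/15 = 153.3 kJ/min.
Since 153.3 > R, including A increases the long-run rate.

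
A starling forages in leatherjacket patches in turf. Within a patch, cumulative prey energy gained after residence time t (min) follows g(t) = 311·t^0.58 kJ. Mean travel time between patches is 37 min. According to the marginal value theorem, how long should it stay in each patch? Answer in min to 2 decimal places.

Optimal t* satisfies g'(t*) = g(t*)/(T + t*).
g'(t) = 0.58·311·t^-0.42. Setting 0.58·311·t^-0.42 = 311·t^0.58/(37+t) gives 0.58(37+t) = t, so 0.42·t = 0.58×37.
t* = 0.58×37/0.42 = 51.1 min.

51.10 min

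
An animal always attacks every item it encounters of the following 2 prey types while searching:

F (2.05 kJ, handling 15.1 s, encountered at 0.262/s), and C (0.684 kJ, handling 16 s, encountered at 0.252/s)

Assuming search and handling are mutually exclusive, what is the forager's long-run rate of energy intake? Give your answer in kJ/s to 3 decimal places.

Energy encountered per unit search time: 0.262×2.05 + 0.252×0.684 = 0.7095 kJ/s.
Handling time per unit search time: 0.262×15.1 + 0.252×16 = 7.988.
Rate = 0.7095/(1 + 7.988) = 0.07893 kJ/s.

0.079 kJ/s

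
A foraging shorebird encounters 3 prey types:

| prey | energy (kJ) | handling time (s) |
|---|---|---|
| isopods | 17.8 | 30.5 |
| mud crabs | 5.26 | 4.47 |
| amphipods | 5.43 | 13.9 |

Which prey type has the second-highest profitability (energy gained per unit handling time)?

Profitability E/h (kJ/s): isopods = 17.8/30.5 = 0.584, mud crabs = 5.26/4.47 = 1.18, amphipods = 5.43/13.9 = 0.391.
Ranked: mud crabs > isopods > amphipods.

isopods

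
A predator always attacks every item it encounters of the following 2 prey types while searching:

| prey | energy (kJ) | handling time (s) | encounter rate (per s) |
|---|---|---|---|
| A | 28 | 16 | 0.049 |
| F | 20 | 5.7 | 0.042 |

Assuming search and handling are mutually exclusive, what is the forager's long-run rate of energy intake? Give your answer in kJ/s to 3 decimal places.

1.093 kJ/s

Energy encountered per unit search time: 0.049×28 + 0.042×20 = 2.212 kJ/s.
Handling time per unit search time: 0.049×16 + 0.042×5.7 = 1.023.
Rate = 2.212/(1 + 1.023) = 1.093 kJ/s.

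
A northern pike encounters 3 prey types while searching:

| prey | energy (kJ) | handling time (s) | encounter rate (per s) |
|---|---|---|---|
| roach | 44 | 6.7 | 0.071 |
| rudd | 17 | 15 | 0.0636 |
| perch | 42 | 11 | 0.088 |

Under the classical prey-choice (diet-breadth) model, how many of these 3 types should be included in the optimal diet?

Profitabilities (E/h, kJ/s): roach 6.57, perch 3.82, rudd 1.13. Add prey in this order while the next type's profitability exceeds the intake rate on those already taken.
Rate on top 1: 2.117. perch: 3.82 > 2.117 → include.
Rate on top 2: 2.791. rudd: 1.13 < 2.791 → exclude; stop.
Optimal diet: roach, perch — 2 of 3 types.

2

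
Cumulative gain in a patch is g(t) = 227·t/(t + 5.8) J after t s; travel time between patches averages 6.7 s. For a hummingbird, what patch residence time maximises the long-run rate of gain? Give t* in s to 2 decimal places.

6.23 s

Optimal t* satisfies g'(t*) = g(t*)/(T + t*).
g'(t) = 227·5.8/(t + 5.8)². Setting 227·5.8/(t+5.8)² = 227t/[(t+5.8)(6.7+t)] gives 5.8(6.7+t) = t(t+5.8), so t² = 5.8×6.7 = 38.86.
t* = √38.86 = 6.234 s.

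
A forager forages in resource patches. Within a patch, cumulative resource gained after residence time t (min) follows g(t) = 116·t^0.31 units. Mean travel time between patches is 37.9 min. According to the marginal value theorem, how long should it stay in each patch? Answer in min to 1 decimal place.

Maximise g(t)/(T+t): set derivative to zero → g'(t)(T+t) = g(t).
g'(t) = 0.31·116·t^-0.69. Setting 0.31·116·t^-0.69 = 116·t^0.31/(37.9+t) gives 0.31(37.9+t) = t, so 0.69·t = 0.31×37.9.
t* = 0.31×37.9/0.69 = 17.03 min.

17.0 min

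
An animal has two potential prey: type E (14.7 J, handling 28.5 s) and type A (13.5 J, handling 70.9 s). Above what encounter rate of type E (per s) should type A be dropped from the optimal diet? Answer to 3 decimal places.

Drop type A once their profitability E₂/h₂ falls below the rate achievable on type E alone: E₂/h₂ = λE₁/(1 + λh₁).
Solve for λ: λE₁h₂ = E₂(1 + λh₁) → λ(E₁h₂ − E₂h₁) = E₂ → λ = E₂/(E₁h₂ − E₂h₁).
λ = 13.5/(14.7×70.9 − 13.5×28.5) = 13.5/657.5 = 0.02053 per s.

0.021 per s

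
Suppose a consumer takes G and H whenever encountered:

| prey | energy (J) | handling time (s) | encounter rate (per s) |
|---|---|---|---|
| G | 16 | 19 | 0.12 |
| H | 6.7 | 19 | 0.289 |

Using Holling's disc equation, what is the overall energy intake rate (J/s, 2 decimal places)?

R = Σλ_iE_i / (1 + Σλ_ih_i)
Numerator: 0.12×16 + 0.289×6.7 = 3.856
Denominator: 1 + 0.12×19 + 0.289×19 = 8.771
R = 3.856/8.771 = 0.4397 J/s

0.44 J/s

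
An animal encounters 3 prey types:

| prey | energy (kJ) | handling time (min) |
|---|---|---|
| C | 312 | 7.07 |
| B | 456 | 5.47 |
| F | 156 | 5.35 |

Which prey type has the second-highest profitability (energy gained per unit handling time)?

In descending order of E/h:
B: 456/5.47 = 83.4 kJ/min
C: 312/7.07 = 44.1 kJ/min
F: 156/5.35 = 29.2 kJ/min

C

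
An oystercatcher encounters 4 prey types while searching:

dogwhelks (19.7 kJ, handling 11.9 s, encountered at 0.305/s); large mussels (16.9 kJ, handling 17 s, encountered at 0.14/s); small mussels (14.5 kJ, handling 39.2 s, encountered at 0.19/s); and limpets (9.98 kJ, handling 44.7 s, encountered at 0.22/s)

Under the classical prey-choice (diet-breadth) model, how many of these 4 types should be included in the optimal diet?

Rank by E/h (kJ/s): dogwhelks 1.66, large mussels 0.994, small mussels 0.37, limpets 0.223. Include each in turn until the next type's E/h falls below the running intake rate.
Rate on top 1: 1.298. large mussels: 0.994 < 1.298 → exclude; stop.
Optimal diet: dogwhelks — 1 of 4 types.

1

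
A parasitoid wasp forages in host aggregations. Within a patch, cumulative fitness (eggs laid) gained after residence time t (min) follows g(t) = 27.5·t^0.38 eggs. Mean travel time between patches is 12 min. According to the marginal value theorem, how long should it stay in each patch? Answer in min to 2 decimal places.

Maximise g(t)/(T+t): set derivative to zero → g'(t)(T+t) = g(t).
g'(t) = 0.38·27.5·t^-0.62. Setting 0.38·27.5·t^-0.62 = 27.5·t^0.38/(12+t) gives 0.38(12+t) = t, so 0.62·t = 0.38×12.
t* = 0.38×12/0.62 = 7.355 min.

7.35 min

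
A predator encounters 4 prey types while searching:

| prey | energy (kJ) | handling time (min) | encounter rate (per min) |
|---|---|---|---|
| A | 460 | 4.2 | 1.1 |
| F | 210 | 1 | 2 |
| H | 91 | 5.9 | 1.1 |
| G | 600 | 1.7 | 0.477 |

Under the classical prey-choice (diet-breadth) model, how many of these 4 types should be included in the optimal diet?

E/h in descending order: G 353, F 210, A 110, H 15.4 kJ/min. The optimal diet is the largest prefix of this list for which every included type satisfies E_i/h_i > R on the types above it.
Rate on top 1: 158. F: 210 > 158 → include.
Rate on top 2: 185.3. A: 110 < 185.3 → exclude; stop.
Optimal diet: G, F — 2 of 4 types.

2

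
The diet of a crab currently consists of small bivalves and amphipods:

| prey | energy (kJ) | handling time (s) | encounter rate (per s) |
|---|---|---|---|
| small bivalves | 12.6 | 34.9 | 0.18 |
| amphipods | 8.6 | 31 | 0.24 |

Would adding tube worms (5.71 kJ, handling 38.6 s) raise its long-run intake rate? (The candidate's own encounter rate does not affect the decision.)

On small bivalves and amphipods alone, R = ΣλE/(1+Σλh) = 4.332/14.72 = 0.2943 kJ/s.
tube worms: E/h = 5.71/38.6 = 0.1479 kJ/s.
Since 0.1479 < R, time spent handling tube worms is better spent searching.

No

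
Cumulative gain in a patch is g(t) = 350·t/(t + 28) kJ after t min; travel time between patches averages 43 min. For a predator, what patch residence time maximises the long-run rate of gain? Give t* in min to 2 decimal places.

Optimal t* satisfies g'(t*) = g(t*)/(T + t*).
g'(t) = 350·28/(t + 28)². Setting 350·28/(t+28)² = 350t/[(t+28)(43+t)] gives 28(43+t) = t(t+28), so t² = 28×43 = 1204.
t* = √1204 = 34.7 min.

34.70 min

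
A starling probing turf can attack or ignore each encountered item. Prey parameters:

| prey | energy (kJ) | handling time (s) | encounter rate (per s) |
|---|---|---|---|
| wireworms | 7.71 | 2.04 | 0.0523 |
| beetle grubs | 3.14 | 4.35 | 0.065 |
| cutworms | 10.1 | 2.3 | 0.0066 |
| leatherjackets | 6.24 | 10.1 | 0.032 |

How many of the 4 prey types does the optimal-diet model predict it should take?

4

E/h in descending order: cutworms 4.39, wireworms 3.78, beetle grubs 0.722, leatherjackets 0.618 kJ/s. The optimal diet is the largest prefix of this list for which every included type satisfies E_i/h_i > R on the types above it.
Rate on top 1: 0.06566. wireworms: 3.78 > 0.06566 → include.
Rate on top 2: 0.4188. beetle grubs: 0.722 > 0.4188 → include.
Rate on top 3: 0.4798. leatherjackets: 0.618 > 0.4798 → include.
Optimal diet: cutworms, wireworms, beetle grubs, leatherjackets — 4 of 4 types.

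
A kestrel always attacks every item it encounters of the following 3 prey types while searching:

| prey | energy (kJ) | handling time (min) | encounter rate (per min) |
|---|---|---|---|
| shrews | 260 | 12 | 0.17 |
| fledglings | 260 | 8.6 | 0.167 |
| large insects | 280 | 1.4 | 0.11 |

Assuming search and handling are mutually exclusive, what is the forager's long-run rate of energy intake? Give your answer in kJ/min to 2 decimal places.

R = Σλ_iE_i / (1 + Σλ_ih_i)
Numerator: 0.17×260 + 0.167×260 + 0.11×280 = 118.4
Denominator: 1 + 0.17×12 + 0.167×8.6 + 0.11×1.4 = 4.63
R = 118.4/4.63 = 25.58 kJ/min

25.58 kJ/min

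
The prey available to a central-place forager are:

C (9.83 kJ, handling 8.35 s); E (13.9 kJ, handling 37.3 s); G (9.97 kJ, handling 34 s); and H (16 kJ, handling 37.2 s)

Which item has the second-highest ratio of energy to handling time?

H

Profitability E/h (kJ/s): C = 9.83/8.35 = 1.18, E = 13.9/37.3 = 0.373, G = 9.97/34 = 0.293, H = 16/37.2 = 0.43.
Ranked: C > H > E > G.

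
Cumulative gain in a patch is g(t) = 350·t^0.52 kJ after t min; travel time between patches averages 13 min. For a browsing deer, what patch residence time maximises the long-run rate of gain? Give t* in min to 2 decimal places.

Optimal t* satisfies g'(t*) = g(t*)/(T + t*).
g'(t) = 0.52·350·t^-0.48. Setting 0.52·350·t^-0.48 = 350·t^0.52/(13+t) gives 0.52(13+t) = t, so 0.48·t = 0.52×13.
t* = 0.52×13/0.48 = 14.08 min.

14.08 min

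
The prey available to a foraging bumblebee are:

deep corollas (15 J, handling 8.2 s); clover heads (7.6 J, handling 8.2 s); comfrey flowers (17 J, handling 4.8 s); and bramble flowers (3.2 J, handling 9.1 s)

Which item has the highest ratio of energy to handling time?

Profitability E/h (J/s): deep corollas = 15/8.2 = 1.83, clover heads = 7.6/8.2 = 0.927, comfrey flowers = 17/4.8 = 3.54, bramble flowers = 3.2/9.1 = 0.352.
Ranked: comfrey flowers > deep corollas > clover heads > bramble flowers.

comfrey flowers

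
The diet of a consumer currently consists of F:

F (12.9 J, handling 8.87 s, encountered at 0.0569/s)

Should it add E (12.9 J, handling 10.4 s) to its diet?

On F alone, R = ΣλE/(1+Σλh) = 0.734/1.505 = 0.4878 J/s.
Profitability of E: 12.9/10.4 = 1.24 J/s.
Since 1.24 > R, including E increases the long-run rate.

Yes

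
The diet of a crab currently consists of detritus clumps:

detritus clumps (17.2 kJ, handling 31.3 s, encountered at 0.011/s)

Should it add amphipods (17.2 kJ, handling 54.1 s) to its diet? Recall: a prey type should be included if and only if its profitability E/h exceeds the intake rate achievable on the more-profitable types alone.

Intake rate on the current diet: R = (0.011×17.2) / (1 + 0.011×31.3) = 0.1892/1.344 = 0.1407 kJ/s.
amphipods: E/h = 17.2/54.1 = 0.3179 kJ/s.
0.3179 > 0.1407, so adding amphipods raises the average — include it.

Yes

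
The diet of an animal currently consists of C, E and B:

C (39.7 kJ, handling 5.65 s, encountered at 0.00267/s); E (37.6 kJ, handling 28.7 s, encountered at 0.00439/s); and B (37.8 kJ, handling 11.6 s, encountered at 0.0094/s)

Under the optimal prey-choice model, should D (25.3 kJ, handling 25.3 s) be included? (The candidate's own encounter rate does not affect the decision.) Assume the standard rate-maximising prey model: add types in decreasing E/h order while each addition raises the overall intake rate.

Yes

Current rate: (0.00267×39.7 + 0.00439×37.6 + 0.0094×37.8)/(1 + 0.00267×5.65 + 0.00439×28.7 + 0.0094×11.6) = 0.5011 kJ/s.
D: E/h = 25.3/25.3 = 1 kJ/s.
Since 1 > R, including D increases the long-run rate.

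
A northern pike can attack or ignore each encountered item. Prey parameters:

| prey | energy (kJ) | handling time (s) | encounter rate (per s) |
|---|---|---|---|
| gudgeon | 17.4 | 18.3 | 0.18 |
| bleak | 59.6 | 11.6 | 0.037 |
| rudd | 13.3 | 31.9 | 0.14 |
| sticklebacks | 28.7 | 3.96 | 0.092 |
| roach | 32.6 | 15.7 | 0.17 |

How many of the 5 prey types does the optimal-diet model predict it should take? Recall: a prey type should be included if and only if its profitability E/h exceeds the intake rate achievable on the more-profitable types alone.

Profitabilities (E/h, kJ/s): sticklebacks 7.25, bleak 5.14, roach 2.08, gudgeon 0.951, rudd 0.417. Add prey in this order while the next type's profitability exceeds the intake rate on those already taken.
Rate on top 1: 1.935. bleak: 5.14 > 1.935 → include.
Rate on top 2: 2.702. roach: 2.08 < 2.702 → exclude; stop.
Optimal diet: sticklebacks, bleak — 2 of 5 types.

2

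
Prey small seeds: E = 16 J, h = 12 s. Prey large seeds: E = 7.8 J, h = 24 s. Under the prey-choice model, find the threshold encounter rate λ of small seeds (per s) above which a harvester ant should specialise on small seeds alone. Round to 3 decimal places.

0.027 per s

At the threshold, the rate on small seeds alone equals the profitability of large seeds: λ·16/(1 + λ·12) = 7.8/24 = 0.325.
Rearranging, λ(16 − 0.325×12) = 0.325, so λ = 0.325/12.1 = 0.02686 per s.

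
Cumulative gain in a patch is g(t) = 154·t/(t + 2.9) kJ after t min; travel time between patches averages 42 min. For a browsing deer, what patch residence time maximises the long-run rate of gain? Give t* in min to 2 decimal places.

Optimal t* satisfies g'(t*) = g(t*)/(T + t*).
g'(t) = 154·2.9/(t + 2.9)². Setting 154·2.9/(t+2.9)² = 154t/[(t+2.9)(42+t)] gives 2.9(42+t) = t(t+2.9), so t² = 2.9×42 = 121.8.
t* = √121.8 = 11.04 min.

11.04 min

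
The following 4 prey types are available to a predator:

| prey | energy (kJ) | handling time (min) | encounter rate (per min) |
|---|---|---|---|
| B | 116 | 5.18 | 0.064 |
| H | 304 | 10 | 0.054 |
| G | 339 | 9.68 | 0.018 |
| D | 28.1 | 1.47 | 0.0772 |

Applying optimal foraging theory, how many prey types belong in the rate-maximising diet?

4

E/h in descending order: G 35, H 30.4, B 22.4, D 19.1 kJ/min. The optimal diet is the largest prefix of this list for which every included type satisfies E_i/h_i > R on the types above it.
Rate on top 1: 5.197. H: 30.4 > 5.197 → include.
Rate on top 2: 13.14. B: 22.4 > 13.14 → include.
Rate on top 3: 14.64. D: 19.1 > 14.64 → include.
Optimal diet: G, H, B, D — 4 of 4 types.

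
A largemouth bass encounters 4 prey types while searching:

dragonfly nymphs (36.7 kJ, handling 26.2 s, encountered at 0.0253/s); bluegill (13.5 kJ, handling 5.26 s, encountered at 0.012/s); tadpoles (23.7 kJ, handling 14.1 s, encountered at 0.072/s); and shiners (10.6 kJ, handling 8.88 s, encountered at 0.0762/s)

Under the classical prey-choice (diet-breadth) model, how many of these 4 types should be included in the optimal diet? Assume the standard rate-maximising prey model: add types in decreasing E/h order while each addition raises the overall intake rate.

4

E/h in descending order: bluegill 2.57, tadpoles 1.68, dragonfly nymphs 1.4, shiners 1.19 kJ/s. The optimal diet is the largest prefix of this list for which every included type satisfies E_i/h_i > R on the types above it.
Rate on top 1: 0.1524. tadpoles: 1.68 > 0.1524 → include.
Rate on top 2: 0.899. dragonfly nymphs: 1.4 > 0.899 → include.
Rate on top 3: 1.02. shiners: 1.19 > 1.02 → include.
Optimal diet: bluegill, tadpoles, dragonfly nymphs, shiners — 4 of 4 types.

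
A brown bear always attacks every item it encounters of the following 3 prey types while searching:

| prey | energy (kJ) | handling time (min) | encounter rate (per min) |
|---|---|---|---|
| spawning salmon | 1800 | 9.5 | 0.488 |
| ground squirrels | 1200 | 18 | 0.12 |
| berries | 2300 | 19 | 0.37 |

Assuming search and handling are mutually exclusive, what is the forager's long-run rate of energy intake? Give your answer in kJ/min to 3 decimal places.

R = (0.488×1800 + 0.12×1200 + 0.37×2300) / (1 + 0.488×9.5 + 0.12×18 + 0.37×19) = 1873/14.83 = 126.4 kJ/min.

126.359 kJ/min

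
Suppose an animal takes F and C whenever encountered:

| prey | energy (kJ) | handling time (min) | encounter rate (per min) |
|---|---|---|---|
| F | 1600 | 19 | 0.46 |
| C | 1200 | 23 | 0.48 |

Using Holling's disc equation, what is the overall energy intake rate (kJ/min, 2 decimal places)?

63.14 kJ/min

Energy encountered per unit search time: 0.46×1600 + 0.48×1200 = 1312 kJ/min.
Handling time per unit search time: 0.46×19 + 0.48×23 = 19.78.
Rate = 1312/(1 + 19.78) = 63.14 kJ/min.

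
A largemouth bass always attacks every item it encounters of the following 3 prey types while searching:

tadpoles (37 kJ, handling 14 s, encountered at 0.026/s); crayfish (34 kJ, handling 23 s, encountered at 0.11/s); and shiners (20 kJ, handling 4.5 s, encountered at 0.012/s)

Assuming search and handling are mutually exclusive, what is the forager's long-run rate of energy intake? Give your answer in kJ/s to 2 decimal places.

R = Σλ_iE_i / (1 + Σλ_ih_i)
Numerator: 0.026×37 + 0.11×34 + 0.012×20 = 4.942
Denominator: 1 + 0.026×14 + 0.11×23 + 0.012×4.5 = 3.948
R = 4.942/3.948 = 1.252 kJ/s

1.25 kJ/s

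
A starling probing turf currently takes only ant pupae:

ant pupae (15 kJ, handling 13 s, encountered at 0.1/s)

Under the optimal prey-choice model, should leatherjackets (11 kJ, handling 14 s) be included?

Intake rate on the current diet: R = (0.1×15) / (1 + 0.1×13) = 1.5/2.3 = 0.6522 kJ/s.
leatherjackets: E/h = 11/14 = 0.7857 kJ/s.
Since 0.7857 > R, including leatherjackets increases the long-run rate.

Yes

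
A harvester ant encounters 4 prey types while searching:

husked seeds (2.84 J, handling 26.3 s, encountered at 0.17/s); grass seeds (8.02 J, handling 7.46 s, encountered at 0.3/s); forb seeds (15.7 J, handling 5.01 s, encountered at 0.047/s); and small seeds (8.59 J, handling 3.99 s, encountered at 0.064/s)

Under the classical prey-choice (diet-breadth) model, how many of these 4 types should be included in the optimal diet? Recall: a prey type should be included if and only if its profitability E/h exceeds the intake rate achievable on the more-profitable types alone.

3

E/h in descending order: forb seeds 3.13, small seeds 2.15, grass seeds 1.08, husked seeds 0.108 J/s. The optimal diet is the largest prefix of this list for which every included type satisfies E_i/h_i > R on the types above it.
Rate on top 1: 0.5973. small seeds: 2.15 > 0.5973 → include.
Rate on top 2: 0.8637. grass seeds: 1.08 > 0.8637 → include.
Rate on top 3: 0.9906. husked seeds: 0.108 < 0.9906 → exclude; stop.
Optimal diet: forb seeds, small seeds, grass seeds — 3 of 4 types.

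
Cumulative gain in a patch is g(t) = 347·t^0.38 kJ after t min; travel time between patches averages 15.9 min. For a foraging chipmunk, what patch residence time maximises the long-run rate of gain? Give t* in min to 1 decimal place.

Maximise g(t)/(T+t): set derivative to zero → g'(t)(T+t) = g(t).
g'(t) = 0.38·347·t^-0.62. Setting 0.38·347·t^-0.62 = 347·t^0.38/(15.9+t) gives 0.38(15.9+t) = t, so 0.62·t = 0.38×15.9.
t* = 0.38×15.9/0.62 = 9.745 min.

9.7 min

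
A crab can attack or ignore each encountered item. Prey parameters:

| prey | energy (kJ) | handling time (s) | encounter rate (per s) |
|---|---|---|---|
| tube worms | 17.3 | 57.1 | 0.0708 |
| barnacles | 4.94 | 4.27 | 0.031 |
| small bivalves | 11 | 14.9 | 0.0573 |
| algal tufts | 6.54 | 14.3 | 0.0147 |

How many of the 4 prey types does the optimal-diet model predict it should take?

E/h in descending order: barnacles 1.16, small bivalves 0.738, algal tufts 0.457, tube worms 0.303 kJ/s. The optimal diet is the largest prefix of this list for which every included type satisfies E_i/h_i > R on the types above it.
Rate on top 1: 0.1352. small bivalves: 0.738 > 0.1352 → include.
Rate on top 2: 0.3945. algal tufts: 0.457 > 0.3945 → include.
Rate on top 3: 0.4005. tube worms: 0.303 < 0.4005 → exclude; stop.
Optimal diet: barnacles, small bivalves, algal tufts — 3 of 4 types.

3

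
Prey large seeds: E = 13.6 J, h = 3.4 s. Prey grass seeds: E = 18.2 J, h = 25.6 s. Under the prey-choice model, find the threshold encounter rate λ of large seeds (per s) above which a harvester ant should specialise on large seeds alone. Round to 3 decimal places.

At the threshold, the rate on large seeds alone equals the profitability of grass seeds: λ·13.6/(1 + λ·3.4) = 18.2/25.6 = 0.7109.
Rearranging, λ(13.6 − 0.7109×3.4) = 0.7109, so λ = 0.7109/11.18 = 0.06357 per s.

0.064 per s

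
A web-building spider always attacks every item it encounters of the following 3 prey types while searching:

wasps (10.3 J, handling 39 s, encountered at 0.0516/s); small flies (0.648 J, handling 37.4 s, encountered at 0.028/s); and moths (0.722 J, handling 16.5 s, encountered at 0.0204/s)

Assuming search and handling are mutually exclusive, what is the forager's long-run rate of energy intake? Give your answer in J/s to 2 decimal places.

Energy encountered per unit search time: 0.0516×10.3 + 0.028×0.648 + 0.0204×0.722 = 0.5644 J/s.
Handling time per unit search time: 0.0516×39 + 0.028×37.4 + 0.0204×16.5 = 3.396.
Rate = 0.5644/(1 + 3.396) = 0.1284 J/s.

0.13 J/s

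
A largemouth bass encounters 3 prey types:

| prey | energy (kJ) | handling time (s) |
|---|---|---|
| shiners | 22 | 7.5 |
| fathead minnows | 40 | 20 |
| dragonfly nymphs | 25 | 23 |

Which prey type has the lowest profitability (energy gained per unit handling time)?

dragonfly nymphs

Profitability E/h (kJ/s): shiners = 22/7.5 = 2.93, fathead minnows = 40/20 = 2, dragonfly nymphs = 25/23 = 1.09.
Ranked: shiners > fathead minnows > dragonfly nymphs.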